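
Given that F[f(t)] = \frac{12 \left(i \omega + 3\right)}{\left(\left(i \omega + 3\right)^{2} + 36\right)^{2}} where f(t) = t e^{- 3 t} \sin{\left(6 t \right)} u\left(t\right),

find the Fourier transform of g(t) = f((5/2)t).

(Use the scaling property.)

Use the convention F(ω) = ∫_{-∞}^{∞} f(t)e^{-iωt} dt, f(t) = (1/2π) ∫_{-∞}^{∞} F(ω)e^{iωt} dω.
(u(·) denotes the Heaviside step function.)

F[g](ω) = \frac{600 \left(2 i \omega + 15\right)}{\left(\left(2 i \omega + 15\right)^{2} + 900\right)^{2}}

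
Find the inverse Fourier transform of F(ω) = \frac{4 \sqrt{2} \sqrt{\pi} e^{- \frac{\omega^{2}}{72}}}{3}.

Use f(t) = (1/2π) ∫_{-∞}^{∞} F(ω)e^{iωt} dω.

f(t) = 8 e^{- 18 t^{2}}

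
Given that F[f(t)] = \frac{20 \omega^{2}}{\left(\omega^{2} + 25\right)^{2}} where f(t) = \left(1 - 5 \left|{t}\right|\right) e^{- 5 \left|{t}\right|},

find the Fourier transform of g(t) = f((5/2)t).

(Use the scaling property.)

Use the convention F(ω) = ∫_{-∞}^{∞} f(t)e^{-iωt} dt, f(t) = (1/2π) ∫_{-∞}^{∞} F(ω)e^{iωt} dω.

F[g](ω) = \frac{800 \omega^{2}}{\left(4 \omega^{2} + 625\right)^{2}}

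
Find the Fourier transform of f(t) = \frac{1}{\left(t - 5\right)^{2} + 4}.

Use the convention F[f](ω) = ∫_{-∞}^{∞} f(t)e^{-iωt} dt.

F(ω) = \frac{\pi e^{- 5 i \omega - 2 \left|{\omega}\right|}}{2}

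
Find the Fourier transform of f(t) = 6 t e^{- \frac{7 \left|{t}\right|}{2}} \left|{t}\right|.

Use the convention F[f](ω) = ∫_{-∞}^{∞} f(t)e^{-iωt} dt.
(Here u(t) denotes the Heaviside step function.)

F(ω) = \frac{384 i \omega \left(4 \omega^{2} - 147\right)}{\left(4 \omega^{2} + 49\right)^{3}}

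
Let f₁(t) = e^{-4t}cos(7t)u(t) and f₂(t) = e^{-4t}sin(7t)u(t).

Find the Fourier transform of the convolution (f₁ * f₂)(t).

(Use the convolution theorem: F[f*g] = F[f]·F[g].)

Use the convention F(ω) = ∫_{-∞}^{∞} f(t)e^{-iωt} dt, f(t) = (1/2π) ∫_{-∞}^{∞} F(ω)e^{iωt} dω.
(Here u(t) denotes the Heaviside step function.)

F[f₁*f₂](ω) = \frac{7 \left(i \omega + 4\right)}{\left(\left(i \omega + 4\right)^{2} + 49\right)^{2}}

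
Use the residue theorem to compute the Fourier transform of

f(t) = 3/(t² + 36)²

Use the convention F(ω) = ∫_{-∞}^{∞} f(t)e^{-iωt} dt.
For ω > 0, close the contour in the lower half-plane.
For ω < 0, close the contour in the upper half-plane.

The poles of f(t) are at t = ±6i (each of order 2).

Let g(z) = f(z)e^{-iωz}; for large |z| the factor e^{-iωz} decays in the lower half-plane when ω > 0 and in the upper half-plane when ω < 0.

Case ω > 0 (lower half-plane, clockwise contour ⇒ F(ω) = -2πi·ΣRes):
  Res_{z = - 6 i} g(z) = \frac{i \left(6 \omega + 1\right) e^{- 6 \omega}}{288} (pole of order 2)
  F(ω) = -2πi·ΣRes = \frac{\pi \left(6 \omega + 1\right) e^{- 6 \omega}}{144}

Case ω < 0 (upper half-plane, counterclockwise contour ⇒ F(ω) = +2πi·ΣRes):
  Res_{z = 6 i} g(z) = \frac{i \left(6 \omega - 1\right) e^{6 \omega}}{288} (pole of order 2)
  F(ω) = 2πi·ΣRes = \frac{\pi \left(1 - 6 \omega\right) e^{6 \omega}}{144}

Both cases combine into a single formula in |ω|:

F(ω) = \frac{\pi \left(6 \left|{\omega}\right| + 1\right) e^{- 6 \left|{\omega}\right|}}{144}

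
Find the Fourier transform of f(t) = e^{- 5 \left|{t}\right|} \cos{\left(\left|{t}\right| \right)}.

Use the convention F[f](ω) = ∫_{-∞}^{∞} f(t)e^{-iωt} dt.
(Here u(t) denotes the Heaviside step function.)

F(ω) = \frac{10 \left(\omega^{2} + 26\right)}{\omega^{4} + 48 \omega^{2} + 676}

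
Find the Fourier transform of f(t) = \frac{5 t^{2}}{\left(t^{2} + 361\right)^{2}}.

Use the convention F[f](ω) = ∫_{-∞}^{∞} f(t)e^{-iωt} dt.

F(ω) = \frac{5 \pi \left(1 - 19 \left|{\omega}\right|\right) e^{- 19 \left|{\omega}\right|}}{38}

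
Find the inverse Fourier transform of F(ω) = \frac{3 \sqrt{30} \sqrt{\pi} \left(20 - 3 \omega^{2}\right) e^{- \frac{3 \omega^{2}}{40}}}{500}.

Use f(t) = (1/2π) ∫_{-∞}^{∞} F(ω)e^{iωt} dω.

f(t) = 8 t^{2} e^{- \frac{10 t^{2}}{3}}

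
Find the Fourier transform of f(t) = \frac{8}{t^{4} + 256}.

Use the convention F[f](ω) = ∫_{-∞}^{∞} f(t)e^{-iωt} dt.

F(ω) = \frac{\pi e^{- 2 \sqrt{2} \left|{\omega}\right|} \sin{\left(2 \sqrt{2} \left|{\omega}\right| + \frac{\pi}{4} \right)}}{8}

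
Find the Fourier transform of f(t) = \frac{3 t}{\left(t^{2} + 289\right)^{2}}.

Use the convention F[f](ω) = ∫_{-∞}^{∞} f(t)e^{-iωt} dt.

F(ω) = - \frac{3 i \pi \omega e^{- 17 \left|{\omega}\right|}}{34}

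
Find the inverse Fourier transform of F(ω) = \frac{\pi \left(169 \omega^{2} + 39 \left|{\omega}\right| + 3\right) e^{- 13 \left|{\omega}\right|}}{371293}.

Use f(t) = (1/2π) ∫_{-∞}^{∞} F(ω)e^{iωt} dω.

f(t) = \frac{8}{\left(t^{2} + 169\right)^{3}}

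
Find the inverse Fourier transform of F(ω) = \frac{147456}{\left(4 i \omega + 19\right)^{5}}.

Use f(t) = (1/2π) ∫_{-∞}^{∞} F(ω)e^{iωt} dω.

f(t) = 6 t^{4} e^{- \frac{19 t}{4}} u\left(t\right)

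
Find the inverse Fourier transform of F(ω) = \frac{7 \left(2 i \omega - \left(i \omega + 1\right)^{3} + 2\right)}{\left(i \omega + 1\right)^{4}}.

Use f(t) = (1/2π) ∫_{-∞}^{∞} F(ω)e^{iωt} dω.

f(t) = 7 \left(t^{2} - 1\right) e^{- t} u\left(t\right)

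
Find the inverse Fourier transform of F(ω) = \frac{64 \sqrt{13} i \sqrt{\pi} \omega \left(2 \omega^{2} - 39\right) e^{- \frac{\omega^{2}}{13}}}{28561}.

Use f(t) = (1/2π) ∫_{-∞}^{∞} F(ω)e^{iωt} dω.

f(t) = 8 t^{3} e^{- \frac{13 t^{2}}{4}}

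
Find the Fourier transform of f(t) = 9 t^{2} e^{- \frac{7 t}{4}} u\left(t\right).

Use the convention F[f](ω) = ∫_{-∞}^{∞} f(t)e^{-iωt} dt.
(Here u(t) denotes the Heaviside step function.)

F(ω) = \frac{1152}{\left(4 i \omega + 7\right)^{3}}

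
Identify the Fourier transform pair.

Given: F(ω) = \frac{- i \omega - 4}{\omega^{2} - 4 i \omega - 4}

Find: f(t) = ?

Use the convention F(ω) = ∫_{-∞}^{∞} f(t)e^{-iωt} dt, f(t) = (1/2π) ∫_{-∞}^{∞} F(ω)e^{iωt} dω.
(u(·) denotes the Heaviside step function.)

f(t) = \left(2 t + 1\right) e^{- 2 t} u\left(t\right)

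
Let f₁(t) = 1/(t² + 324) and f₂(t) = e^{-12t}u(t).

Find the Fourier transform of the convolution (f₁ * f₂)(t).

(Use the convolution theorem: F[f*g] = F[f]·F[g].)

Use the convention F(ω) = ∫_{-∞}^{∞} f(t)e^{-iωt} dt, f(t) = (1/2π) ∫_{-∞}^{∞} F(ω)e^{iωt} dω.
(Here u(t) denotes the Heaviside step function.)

F[f₁*f₂](ω) = \frac{\pi e^{- 18 \left|{\omega}\right|}}{18 \left(i \omega + 12\right)}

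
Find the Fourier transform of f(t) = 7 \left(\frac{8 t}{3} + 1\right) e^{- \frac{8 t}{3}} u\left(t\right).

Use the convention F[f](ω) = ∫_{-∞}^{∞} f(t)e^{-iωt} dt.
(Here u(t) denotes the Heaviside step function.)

F(ω) = \frac{21 \left(- 3 i \omega - 16\right)}{9 \omega^{2} - 48 i \omega - 64}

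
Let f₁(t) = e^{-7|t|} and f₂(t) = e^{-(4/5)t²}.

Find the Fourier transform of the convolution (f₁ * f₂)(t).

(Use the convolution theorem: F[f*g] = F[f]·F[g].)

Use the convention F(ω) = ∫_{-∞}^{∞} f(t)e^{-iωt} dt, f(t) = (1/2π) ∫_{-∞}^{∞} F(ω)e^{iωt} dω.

F[f₁*f₂](ω) = \frac{7 \sqrt{5} \sqrt{\pi} e^{- \frac{5 \omega^{2}}{16}}}{\omega^{2} + 49}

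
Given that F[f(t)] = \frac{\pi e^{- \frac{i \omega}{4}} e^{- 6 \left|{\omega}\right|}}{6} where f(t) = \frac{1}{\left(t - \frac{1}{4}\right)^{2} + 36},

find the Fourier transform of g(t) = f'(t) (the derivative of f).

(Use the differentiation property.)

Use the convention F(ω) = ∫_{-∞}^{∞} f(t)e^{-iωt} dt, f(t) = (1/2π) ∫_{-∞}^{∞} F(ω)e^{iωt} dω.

F[g](ω) = \frac{i \pi \omega e^{- \frac{i \omega}{4} - 6 \left|{\omega}\right|}}{6}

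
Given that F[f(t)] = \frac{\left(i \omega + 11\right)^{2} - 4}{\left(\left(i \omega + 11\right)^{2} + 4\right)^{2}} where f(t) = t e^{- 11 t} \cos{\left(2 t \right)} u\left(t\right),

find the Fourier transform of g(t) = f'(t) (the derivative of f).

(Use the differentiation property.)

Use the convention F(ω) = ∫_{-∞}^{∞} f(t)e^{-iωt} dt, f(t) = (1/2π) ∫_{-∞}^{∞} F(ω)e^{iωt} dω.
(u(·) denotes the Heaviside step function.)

F[g](ω) = \frac{i \omega \left(\left(i \omega + 11\right)^{2} - 4\right)}{\left(\left(i \omega + 11\right)^{2} + 4\right)^{2}}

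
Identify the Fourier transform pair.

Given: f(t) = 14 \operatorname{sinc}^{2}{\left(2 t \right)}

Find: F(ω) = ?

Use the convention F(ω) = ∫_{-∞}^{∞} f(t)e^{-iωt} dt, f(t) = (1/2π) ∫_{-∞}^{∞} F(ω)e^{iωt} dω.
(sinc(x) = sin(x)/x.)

F(ω) = \begin{cases} \frac{7 \pi \left(4 - \left|{\omega}\right|\right)}{4} & \text{for}\: \omega > -4 \wedge \omega < 4 \\0 & \text{otherwise} \end{cases}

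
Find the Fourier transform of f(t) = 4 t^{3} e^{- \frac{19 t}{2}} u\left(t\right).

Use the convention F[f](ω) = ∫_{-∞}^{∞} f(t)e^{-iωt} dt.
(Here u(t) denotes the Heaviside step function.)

F(ω) = \frac{384}{\left(2 i \omega + 19\right)^{4}}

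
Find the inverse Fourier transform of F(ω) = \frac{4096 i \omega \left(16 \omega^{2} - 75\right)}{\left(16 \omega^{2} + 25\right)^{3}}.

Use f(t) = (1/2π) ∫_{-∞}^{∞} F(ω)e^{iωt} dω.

f(t) = 4 t e^{- \frac{5 \left|{t}\right|}{4}} \left|{t}\right|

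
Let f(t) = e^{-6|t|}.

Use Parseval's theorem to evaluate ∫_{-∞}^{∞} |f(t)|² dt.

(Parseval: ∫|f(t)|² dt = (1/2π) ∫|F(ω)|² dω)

∫|f(t)|² dt = \frac{1}{6}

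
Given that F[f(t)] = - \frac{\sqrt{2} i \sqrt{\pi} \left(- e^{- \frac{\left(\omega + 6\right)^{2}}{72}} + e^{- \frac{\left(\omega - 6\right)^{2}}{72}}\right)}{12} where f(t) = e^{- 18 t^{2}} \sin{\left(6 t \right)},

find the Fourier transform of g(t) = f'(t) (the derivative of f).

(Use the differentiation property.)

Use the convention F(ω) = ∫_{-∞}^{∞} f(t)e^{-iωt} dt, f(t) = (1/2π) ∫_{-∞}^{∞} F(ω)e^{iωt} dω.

F[g](ω) = \frac{\sqrt{2} \sqrt{\pi} \omega \left(e^{\frac{\omega}{3}} - 1\right) e^{- \frac{\omega^{2}}{72} - \frac{\omega}{6} - \frac{1}{2}}}{12}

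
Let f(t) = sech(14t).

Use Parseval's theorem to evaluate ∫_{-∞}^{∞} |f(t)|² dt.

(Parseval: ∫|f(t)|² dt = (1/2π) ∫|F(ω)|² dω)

∫|f(t)|² dt = \frac{1}{7}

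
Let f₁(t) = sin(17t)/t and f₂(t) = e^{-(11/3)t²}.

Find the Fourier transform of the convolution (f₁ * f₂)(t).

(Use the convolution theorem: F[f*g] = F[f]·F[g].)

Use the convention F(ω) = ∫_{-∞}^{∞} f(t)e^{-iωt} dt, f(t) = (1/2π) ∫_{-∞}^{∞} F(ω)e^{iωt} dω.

F[f₁*f₂](ω) = \begin{cases} \frac{\sqrt{33} \pi^{\frac{3}{2}} e^{- \frac{3 \omega^{2}}{44}}}{11} & \text{for}\: \omega > -17 \wedge \omega < 17 \\0 & \text{otherwise} \end{cases}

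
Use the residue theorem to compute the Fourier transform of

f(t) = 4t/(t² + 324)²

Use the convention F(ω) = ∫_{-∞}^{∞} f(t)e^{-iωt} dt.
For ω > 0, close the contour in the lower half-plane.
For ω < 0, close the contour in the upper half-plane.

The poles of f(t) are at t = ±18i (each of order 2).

Let g(z) = f(z)e^{-iωz}; for large |z| the factor e^{-iωz} decays in the lower half-plane when ω > 0 and in the upper half-plane when ω < 0.

Case ω > 0 (lower half-plane, clockwise contour ⇒ F(ω) = -2πi·ΣRes):
  Res_{z = - 18 i} g(z) = \frac{\omega e^{- 18 \omega}}{18} (pole of order 2)
  F(ω) = -2πi·ΣRes = - \frac{i \pi \omega e^{- 18 \omega}}{9}

Case ω < 0 (upper half-plane, counterclockwise contour ⇒ F(ω) = +2πi·ΣRes):
  Res_{z = 18 i} g(z) = - \frac{\omega e^{18 \omega}}{18} (pole of order 2)
  F(ω) = 2πi·ΣRes = - \frac{i \pi \omega e^{18 \omega}}{9}

Both cases combine into a single formula in |ω|:

F(ω) = - \frac{i \pi \omega e^{- 18 \left|{\omega}\right|}}{9}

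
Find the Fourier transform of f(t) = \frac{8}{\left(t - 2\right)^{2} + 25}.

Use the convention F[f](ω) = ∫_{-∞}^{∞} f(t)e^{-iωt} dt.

F(ω) = \frac{8 \pi e^{- 2 i \omega - 5 \left|{\omega}\right|}}{5}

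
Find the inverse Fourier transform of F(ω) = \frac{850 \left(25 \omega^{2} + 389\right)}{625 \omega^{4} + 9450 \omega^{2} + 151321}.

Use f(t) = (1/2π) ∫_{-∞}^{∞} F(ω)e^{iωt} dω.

f(t) = 5 e^{- \frac{17 \left|{t}\right|}{5}} \cos{\left(2 \left|{t}\right| \right)}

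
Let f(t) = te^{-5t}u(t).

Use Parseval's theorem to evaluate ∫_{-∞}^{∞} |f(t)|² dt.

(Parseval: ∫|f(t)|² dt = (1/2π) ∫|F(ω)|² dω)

∫|f(t)|² dt = \frac{1}{500}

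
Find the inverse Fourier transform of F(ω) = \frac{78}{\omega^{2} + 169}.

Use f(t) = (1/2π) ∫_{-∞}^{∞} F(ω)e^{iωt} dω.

f(t) = 3 e^{- 13 \left|{t}\right|}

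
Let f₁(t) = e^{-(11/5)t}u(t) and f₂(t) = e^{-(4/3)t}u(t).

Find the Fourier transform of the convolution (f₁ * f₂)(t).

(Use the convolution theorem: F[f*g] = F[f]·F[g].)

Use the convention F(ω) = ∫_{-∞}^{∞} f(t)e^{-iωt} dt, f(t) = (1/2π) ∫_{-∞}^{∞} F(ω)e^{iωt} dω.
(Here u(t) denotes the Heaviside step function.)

F[f₁*f₂](ω) = \frac{15}{- 15 \omega^{2} + 53 i \omega + 44}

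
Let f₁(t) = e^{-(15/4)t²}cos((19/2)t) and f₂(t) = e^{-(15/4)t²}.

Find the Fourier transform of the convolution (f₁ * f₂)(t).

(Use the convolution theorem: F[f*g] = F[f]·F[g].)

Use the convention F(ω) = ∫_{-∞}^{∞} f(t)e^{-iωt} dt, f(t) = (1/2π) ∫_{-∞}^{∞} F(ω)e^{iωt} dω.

F[f₁*f₂](ω) = \frac{2 \pi \left(e^{\frac{38 \omega}{15}} + 1\right) e^{- \frac{2 \omega^{2}}{15} - \frac{19 \omega}{15} - \frac{361}{60}}}{15}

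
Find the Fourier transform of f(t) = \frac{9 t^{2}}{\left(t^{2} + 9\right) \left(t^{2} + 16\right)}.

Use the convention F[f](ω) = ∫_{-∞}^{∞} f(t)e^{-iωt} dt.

F(ω) = \frac{9 \pi \left(4 - 3 e^{\left|{\omega}\right|}\right) e^{- 4 \left|{\omega}\right|}}{7}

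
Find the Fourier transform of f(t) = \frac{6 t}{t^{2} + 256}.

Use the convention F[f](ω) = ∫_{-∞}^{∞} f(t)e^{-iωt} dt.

F(ω) = - 6 i \pi e^{- 16 \left|{\omega}\right|} \operatorname{sign}{\left(\omega \right)}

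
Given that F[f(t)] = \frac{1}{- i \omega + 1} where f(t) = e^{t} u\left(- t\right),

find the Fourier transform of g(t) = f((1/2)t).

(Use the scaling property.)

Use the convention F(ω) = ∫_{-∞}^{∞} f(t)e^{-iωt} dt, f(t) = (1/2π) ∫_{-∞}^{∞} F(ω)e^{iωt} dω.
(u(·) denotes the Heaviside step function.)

F[g](ω) = \frac{2 i}{2 \omega + i}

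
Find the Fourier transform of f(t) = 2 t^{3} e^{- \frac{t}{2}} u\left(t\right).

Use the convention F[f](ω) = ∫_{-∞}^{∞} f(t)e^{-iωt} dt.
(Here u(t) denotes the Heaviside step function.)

F(ω) = \frac{192}{\left(2 i \omega + 1\right)^{4}}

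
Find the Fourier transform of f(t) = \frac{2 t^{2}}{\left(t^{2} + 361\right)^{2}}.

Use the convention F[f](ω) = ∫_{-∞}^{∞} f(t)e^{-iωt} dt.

F(ω) = \frac{\pi \left(1 - 19 \left|{\omega}\right|\right) e^{- 19 \left|{\omega}\right|}}{19}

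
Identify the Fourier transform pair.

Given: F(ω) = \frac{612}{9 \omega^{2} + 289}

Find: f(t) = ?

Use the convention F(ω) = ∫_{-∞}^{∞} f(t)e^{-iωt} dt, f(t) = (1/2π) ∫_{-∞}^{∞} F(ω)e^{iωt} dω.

f(t) = 6 e^{- \frac{17 \left|{t}\right|}{3}}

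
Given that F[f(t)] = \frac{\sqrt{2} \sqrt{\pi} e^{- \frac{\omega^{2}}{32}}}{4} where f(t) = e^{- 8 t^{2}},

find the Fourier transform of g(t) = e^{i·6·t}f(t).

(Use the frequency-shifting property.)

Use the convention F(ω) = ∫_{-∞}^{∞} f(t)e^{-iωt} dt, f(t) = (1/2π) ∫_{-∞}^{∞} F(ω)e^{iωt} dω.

F[g](ω) = \frac{\sqrt{2} \sqrt{\pi} e^{- \frac{\left(\omega - 6\right)^{2}}{32}}}{4}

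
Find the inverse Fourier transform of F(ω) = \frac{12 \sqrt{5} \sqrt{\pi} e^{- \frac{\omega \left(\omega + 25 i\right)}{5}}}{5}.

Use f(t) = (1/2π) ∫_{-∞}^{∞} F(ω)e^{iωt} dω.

f(t) = 6 e^{- \frac{5 \left(t - 5\right)^{2}}{4}}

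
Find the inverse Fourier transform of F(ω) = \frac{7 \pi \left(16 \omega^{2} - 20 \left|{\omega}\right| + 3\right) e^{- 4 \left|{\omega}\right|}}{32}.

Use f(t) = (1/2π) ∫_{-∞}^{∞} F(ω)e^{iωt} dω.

f(t) = \frac{7 t^{4}}{\left(t^{2} + 16\right)^{3}}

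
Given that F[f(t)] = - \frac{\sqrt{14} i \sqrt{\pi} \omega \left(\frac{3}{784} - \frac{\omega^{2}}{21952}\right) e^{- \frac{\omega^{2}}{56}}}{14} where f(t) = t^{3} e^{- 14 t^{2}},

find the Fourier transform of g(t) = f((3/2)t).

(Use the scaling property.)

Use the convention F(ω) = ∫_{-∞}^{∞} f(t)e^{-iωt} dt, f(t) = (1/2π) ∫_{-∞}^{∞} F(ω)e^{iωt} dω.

F[g](ω) = \frac{\sqrt{14} i \sqrt{\pi} \omega \left(\omega^{2} - 189\right) e^{- \frac{\omega^{2}}{126}}}{1555848}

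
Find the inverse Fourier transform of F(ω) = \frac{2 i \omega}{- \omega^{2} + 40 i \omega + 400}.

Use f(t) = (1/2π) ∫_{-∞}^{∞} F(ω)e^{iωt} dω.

f(t) = 2 \left(1 - 20 t\right) e^{- 20 t} u\left(t\right)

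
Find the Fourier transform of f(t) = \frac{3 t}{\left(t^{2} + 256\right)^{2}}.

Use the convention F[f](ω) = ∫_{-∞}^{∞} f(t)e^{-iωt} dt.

F(ω) = - \frac{3 i \pi \omega e^{- 16 \left|{\omega}\right|}}{32}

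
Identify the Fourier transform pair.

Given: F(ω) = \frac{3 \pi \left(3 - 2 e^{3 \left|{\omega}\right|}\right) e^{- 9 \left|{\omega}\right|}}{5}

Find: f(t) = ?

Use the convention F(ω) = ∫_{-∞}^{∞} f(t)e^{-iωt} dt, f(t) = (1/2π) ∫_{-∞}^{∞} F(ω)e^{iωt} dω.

f(t) = \frac{9 t^{2}}{\left(t^{2} + 36\right) \left(t^{2} + 81\right)}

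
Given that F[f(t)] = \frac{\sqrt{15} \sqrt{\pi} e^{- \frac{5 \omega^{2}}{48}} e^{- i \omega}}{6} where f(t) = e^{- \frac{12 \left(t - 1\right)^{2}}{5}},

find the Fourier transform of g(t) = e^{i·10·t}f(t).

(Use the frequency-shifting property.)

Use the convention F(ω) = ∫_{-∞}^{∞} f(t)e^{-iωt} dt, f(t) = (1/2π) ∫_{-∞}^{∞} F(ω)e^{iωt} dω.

F[g](ω) = \frac{\sqrt{15} \sqrt{\pi} e^{- \frac{\left(\omega - 10\right) \left(5 \omega - 50 + 48 i\right)}{48}}}{6}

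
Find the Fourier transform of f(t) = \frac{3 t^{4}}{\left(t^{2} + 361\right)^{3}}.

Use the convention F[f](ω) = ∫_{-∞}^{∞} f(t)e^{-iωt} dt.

F(ω) = \frac{3 \pi \left(361 \omega^{2} - 95 \left|{\omega}\right| + 3\right) e^{- 19 \left|{\omega}\right|}}{152}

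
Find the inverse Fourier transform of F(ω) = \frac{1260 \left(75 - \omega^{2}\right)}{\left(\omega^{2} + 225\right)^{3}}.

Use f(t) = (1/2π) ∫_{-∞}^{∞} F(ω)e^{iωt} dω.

f(t) = 7 t^{2} e^{- 15 \left|{t}\right|}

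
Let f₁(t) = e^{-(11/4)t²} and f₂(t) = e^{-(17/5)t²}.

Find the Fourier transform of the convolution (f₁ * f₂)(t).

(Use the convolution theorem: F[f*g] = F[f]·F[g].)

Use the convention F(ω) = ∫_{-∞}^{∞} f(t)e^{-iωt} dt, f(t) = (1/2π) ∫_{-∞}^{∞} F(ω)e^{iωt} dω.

F[f₁*f₂](ω) = \frac{2 \sqrt{935} \pi e^{- \frac{123 \omega^{2}}{748}}}{187}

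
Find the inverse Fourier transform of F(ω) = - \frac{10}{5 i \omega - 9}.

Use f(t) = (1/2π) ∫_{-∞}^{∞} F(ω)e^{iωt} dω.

f(t) = 2 e^{\frac{9 t}{5}} u\left(- t\right)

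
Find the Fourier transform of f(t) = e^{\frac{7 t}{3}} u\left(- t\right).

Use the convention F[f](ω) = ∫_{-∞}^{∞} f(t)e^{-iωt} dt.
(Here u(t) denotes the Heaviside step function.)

F(ω) = - \frac{3}{3 i \omega - 7}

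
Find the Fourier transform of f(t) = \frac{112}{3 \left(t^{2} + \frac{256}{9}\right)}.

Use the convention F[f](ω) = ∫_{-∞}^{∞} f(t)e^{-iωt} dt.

F(ω) = 7 \pi e^{- \frac{16 \left|{\omega}\right|}{3}}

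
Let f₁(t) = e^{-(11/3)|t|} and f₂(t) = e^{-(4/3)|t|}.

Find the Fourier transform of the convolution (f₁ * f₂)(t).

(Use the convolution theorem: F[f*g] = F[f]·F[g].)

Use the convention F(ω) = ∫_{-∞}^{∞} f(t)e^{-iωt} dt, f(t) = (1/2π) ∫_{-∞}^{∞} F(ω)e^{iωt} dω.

F[f₁*f₂](ω) = \frac{1584}{81 \omega^{4} + 1233 \omega^{2} + 1936}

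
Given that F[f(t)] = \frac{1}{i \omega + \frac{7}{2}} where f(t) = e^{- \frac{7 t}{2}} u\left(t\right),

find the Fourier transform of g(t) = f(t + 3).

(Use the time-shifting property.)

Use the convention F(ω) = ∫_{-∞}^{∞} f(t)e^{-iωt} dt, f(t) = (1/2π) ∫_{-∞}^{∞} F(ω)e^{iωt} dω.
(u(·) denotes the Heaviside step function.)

F[g](ω) = \frac{2 e^{3 i \omega}}{2 i \omega + 7}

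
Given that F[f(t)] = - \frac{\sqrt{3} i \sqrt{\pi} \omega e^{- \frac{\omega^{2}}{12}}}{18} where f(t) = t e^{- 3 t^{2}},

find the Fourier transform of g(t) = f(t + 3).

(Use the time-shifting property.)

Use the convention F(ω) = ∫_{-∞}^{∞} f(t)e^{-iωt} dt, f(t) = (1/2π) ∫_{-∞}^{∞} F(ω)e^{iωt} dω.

F[g](ω) = - \frac{\sqrt{3} i \sqrt{\pi} \omega e^{- \frac{\omega \left(\omega - 36 i\right)}{12}}}{18}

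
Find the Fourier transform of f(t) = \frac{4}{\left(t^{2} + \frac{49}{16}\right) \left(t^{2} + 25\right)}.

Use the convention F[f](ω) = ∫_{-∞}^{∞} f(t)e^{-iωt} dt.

F(ω) = - \frac{64 \pi e^{- 5 \left|{\omega}\right|}}{1755} + \frac{256 \pi e^{- \frac{7 \left|{\omega}\right|}{4}}}{2457}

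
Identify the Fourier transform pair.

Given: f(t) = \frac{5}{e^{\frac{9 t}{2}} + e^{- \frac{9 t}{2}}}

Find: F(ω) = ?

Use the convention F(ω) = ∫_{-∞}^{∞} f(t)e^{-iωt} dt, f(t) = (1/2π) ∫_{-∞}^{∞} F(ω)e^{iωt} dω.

F(ω) = \frac{5 \pi}{9 \cosh{\left(\frac{\pi \omega}{9} \right)}}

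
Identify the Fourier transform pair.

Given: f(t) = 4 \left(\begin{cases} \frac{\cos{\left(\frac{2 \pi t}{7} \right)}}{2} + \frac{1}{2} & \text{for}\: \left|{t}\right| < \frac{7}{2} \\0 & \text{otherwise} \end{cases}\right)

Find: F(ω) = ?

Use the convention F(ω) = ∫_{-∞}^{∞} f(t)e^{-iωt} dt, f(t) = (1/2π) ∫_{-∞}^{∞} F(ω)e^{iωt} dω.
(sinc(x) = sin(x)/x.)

F(ω) = - \frac{56 \pi^{2} \operatorname{sinc}{\left(\frac{7 \omega}{2} \right)}}{49 \omega^{2} - 4 \pi^{2}}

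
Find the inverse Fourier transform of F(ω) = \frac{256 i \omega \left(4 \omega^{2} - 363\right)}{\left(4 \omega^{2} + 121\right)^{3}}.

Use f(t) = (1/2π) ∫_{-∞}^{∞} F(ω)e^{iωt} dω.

f(t) = 4 t e^{- \frac{11 \left|{t}\right|}{2}} \left|{t}\right|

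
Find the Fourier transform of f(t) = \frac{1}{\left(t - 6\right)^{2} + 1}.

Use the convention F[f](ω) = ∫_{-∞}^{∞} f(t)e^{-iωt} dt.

F(ω) = \pi e^{- 6 i \omega - \left|{\omega}\right|}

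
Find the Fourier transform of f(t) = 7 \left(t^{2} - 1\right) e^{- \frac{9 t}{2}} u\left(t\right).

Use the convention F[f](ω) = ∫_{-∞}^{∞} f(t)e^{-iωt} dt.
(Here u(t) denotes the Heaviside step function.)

F(ω) = \frac{14 \left(16 i \omega - \left(2 i \omega + 9\right)^{3} + 72\right)}{\left(2 i \omega + 9\right)^{4}}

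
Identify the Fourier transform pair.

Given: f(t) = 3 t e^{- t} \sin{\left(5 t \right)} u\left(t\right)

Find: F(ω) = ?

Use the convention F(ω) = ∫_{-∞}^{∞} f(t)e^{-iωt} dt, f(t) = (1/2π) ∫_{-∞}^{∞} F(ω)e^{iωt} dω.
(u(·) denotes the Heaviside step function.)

F(ω) = \frac{30 \left(i \omega + 1\right)}{\left(\left(i \omega + 1\right)^{2} + 25\right)^{2}}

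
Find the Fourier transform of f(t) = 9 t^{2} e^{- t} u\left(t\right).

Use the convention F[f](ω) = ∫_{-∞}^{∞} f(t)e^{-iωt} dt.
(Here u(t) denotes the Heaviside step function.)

F(ω) = \frac{18}{\left(i \omega + 1\right)^{3}}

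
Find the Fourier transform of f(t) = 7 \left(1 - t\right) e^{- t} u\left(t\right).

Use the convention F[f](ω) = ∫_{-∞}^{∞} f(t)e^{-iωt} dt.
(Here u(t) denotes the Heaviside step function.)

F(ω) = \frac{7 i \omega}{- \omega^{2} + 2 i \omega + 1}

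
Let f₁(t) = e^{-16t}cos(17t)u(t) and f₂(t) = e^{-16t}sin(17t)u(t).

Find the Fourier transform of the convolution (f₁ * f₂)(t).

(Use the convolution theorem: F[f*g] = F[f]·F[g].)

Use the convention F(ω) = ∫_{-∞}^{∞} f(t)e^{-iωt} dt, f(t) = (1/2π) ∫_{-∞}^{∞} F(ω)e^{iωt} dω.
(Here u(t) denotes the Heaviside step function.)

F[f₁*f₂](ω) = \frac{17 \left(i \omega + 16\right)}{\left(\left(i \omega + 16\right)^{2} + 289\right)^{2}}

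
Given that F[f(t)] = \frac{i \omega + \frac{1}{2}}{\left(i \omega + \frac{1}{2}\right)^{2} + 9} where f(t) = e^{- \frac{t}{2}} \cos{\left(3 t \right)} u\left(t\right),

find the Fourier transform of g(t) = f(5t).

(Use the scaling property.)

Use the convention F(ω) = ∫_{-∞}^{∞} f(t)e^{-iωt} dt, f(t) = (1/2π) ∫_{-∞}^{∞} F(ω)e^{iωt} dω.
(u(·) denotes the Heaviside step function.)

F[g](ω) = \frac{2 \left(2 i \omega + 5\right)}{\left(2 i \omega + 5\right)^{2} + 900}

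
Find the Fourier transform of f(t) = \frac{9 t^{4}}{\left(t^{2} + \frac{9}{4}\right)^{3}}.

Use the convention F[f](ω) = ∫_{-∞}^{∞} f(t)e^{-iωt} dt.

F(ω) = \frac{9 \pi \left(3 \omega^{2} - 10 \left|{\omega}\right| + 4\right) e^{- \frac{3 \left|{\omega}\right|}{2}}}{16}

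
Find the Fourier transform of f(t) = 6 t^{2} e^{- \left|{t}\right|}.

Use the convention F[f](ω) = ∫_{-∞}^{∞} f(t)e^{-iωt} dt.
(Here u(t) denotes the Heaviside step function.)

F(ω) = \frac{24 \left(1 - 3 \omega^{2}\right)}{\left(\omega^{2} + 1\right)^{3}}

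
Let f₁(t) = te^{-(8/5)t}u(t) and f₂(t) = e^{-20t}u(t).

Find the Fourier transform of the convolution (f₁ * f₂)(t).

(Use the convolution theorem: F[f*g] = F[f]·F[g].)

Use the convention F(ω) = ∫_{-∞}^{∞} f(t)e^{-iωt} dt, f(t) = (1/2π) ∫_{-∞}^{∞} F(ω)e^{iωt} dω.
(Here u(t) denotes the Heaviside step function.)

F[f₁*f₂](ω) = \frac{25}{\left(i \omega + 20\right) \left(5 i \omega + 8\right)^{2}}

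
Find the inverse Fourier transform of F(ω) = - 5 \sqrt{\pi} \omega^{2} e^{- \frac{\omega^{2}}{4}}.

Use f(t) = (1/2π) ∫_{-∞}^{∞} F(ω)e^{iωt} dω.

f(t) = 5 \left(4 t^{2} - 2\right) e^{- t^{2}}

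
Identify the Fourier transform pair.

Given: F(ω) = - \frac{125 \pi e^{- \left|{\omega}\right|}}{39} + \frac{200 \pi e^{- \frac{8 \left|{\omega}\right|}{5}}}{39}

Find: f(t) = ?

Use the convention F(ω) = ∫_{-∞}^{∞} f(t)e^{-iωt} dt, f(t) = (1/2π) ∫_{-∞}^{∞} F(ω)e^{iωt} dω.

f(t) = \frac{5 t^{2}}{\left(t^{2} + 1\right) \left(t^{2} + \frac{64}{25}\right)}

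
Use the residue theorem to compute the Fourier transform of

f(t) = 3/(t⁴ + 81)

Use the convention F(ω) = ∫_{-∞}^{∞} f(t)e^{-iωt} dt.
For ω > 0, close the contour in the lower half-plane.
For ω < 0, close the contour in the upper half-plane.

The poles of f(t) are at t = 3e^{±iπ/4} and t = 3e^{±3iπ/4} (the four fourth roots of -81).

Let g(z) = f(z)e^{-iωz}; for large |z| the factor e^{-iωz} decays in the lower half-plane when ω > 0 and in the upper half-plane when ω < 0.

Case ω > 0 (lower half-plane, clockwise contour ⇒ F(ω) = -2πi·ΣRes):
  Res_{z = - \frac{3 \sqrt{2}}{2} - \frac{3 \sqrt{2} i}{2}} g(z) = \frac{\sqrt{2} i \left(1 - i\right) e^{\frac{3 \sqrt{2} \omega \left(-1 + i\right)}{2}}}{72}
  Res_{z = \frac{3 \sqrt{2}}{2} - \frac{3 \sqrt{2} i}{2}} g(z) = \frac{\sqrt{2} i \left(1 + i\right) e^{- \frac{3 \sqrt{2} \omega \left(1 + i\right)}{2}}}{72}
  F(ω) = -2πi·ΣRes = \frac{\sqrt{2} \pi \left(1 - i\right) \left(e^{3 \sqrt{2} i \omega} + i\right) e^{- \frac{3 \sqrt{2} \omega \left(1 + i\right)}{2}}}{36} = \frac{\pi e^{- \frac{3 \sqrt{2} \omega}{2}} \sin{\left(\frac{3 \sqrt{2} \omega}{2} + \frac{\pi}{4} \right)}}{9}

Case ω < 0 (upper half-plane, counterclockwise contour ⇒ F(ω) = +2πi·ΣRes):
  Res_{z = \frac{3 \sqrt{2}}{2} + \frac{3 \sqrt{2} i}{2}} g(z) = \frac{\sqrt{2} i \left(-1 + i\right) e^{\frac{3 \sqrt{2} \omega \left(1 - i\right)}{2}}}{72}
  Res_{z = - \frac{3 \sqrt{2}}{2} + \frac{3 \sqrt{2} i}{2}} g(z) = \frac{\sqrt{2} \left(1 - i\right) e^{\frac{3 \sqrt{2} \omega \left(1 + i\right)}{2}}}{72}
  F(ω) = 2πi·ΣRes = - \frac{\sqrt{2} i \pi \left(i \left(1 - i\right) e^{\frac{3 \sqrt{2} \omega \left(1 - i\right)}{2}} - \left(1 - i\right) e^{\frac{3 \sqrt{2} \omega \left(1 + i\right)}{2}}\right)}{36} = \frac{\pi e^{\frac{3 \sqrt{2} \omega}{2}} \cos{\left(\frac{3 \sqrt{2} \omega}{2} + \frac{\pi}{4} \right)}}{9}

Both cases combine into a single formula in |ω|:

F(ω) = \frac{\pi e^{- \frac{3 \sqrt{2} \left|{\omega}\right|}{2}} \sin{\left(\frac{3 \sqrt{2} \left|{\omega}\right|}{2} + \frac{\pi}{4} \right)}}{9}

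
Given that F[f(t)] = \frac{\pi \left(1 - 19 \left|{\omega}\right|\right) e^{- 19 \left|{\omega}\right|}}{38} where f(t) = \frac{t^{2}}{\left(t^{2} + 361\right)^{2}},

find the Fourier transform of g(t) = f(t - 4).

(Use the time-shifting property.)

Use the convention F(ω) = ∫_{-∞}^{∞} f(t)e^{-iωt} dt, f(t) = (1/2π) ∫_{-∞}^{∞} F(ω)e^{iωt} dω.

F[g](ω) = \frac{\pi \left(1 - 19 \left|{\omega}\right|\right) e^{- 4 i \omega - 19 \left|{\omega}\right|}}{38}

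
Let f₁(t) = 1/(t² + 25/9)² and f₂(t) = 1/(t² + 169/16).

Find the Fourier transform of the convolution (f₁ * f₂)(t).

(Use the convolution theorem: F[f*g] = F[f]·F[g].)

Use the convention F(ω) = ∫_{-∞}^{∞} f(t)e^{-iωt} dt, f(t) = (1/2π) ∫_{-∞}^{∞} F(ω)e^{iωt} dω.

F[f₁*f₂](ω) = \frac{18 \pi^{2} \left(5 \left|{\omega}\right| + 3\right) e^{- \frac{59 \left|{\omega}\right|}{12}}}{1625}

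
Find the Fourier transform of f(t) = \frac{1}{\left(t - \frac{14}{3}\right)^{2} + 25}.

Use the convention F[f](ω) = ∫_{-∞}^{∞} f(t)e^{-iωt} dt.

F(ω) = \frac{\pi e^{- \frac{14 i \omega}{3} - 5 \left|{\omega}\right|}}{5}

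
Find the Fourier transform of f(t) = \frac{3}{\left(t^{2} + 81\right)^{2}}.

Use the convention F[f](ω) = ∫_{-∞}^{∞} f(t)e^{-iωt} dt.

F(ω) = \frac{\pi \left(9 \left|{\omega}\right| + 1\right) e^{- 9 \left|{\omega}\right|}}{486}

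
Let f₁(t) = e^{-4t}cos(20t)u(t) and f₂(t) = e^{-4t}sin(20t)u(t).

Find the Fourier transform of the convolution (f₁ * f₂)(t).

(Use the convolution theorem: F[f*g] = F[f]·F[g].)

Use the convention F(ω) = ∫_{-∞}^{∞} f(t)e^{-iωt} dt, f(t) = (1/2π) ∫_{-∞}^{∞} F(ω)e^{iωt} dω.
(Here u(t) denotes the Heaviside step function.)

F[f₁*f₂](ω) = \frac{20 \left(i \omega + 4\right)}{\left(\left(i \omega + 4\right)^{2} + 400\right)^{2}}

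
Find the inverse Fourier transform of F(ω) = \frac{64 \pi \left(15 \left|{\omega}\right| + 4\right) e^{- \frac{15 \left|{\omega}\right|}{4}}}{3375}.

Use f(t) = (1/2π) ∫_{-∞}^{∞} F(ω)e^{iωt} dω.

f(t) = \frac{8}{\left(t^{2} + \frac{225}{16}\right)^{2}}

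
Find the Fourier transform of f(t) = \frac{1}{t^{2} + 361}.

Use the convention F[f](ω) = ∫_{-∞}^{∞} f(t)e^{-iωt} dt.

F(ω) = \frac{\pi e^{- 19 \left|{\omega}\right|}}{19}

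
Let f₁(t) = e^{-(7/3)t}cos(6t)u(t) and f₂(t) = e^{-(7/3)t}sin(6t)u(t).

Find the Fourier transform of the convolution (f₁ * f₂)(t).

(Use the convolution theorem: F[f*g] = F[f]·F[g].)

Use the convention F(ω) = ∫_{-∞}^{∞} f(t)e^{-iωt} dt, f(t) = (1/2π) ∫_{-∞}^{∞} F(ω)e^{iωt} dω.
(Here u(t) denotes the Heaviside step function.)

F[f₁*f₂](ω) = \frac{162 \left(3 i \omega + 7\right)}{\left(\left(3 i \omega + 7\right)^{2} + 324\right)^{2}}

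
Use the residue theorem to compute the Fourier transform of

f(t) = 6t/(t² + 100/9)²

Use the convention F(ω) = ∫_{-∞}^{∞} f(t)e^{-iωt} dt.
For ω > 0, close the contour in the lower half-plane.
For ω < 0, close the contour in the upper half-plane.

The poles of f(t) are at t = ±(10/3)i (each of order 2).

Let g(z) = f(z)e^{-iωz}; for large |z| the factor e^{-iωz} decays in the lower half-plane when ω > 0 and in the upper half-plane when ω < 0.

Case ω > 0 (lower half-plane, clockwise contour ⇒ F(ω) = -2πi·ΣRes):
  Res_{z = - \frac{10 i}{3}} g(z) = \frac{9 \omega e^{- \frac{10 \omega}{3}}}{20} (pole of order 2)
  F(ω) = -2πi·ΣRes = - \frac{9 i \pi \omega e^{- \frac{10 \omega}{3}}}{10}

Case ω < 0 (upper half-plane, counterclockwise contour ⇒ F(ω) = +2πi·ΣRes):
  Res_{z = \frac{10 i}{3}} g(z) = - \frac{9 \omega e^{\frac{10 \omega}{3}}}{20} (pole of order 2)
  F(ω) = 2πi·ΣRes = - \frac{9 i \pi \omega e^{\frac{10 \omega}{3}}}{10}

Both cases combine into a single formula in |ω|:

F(ω) = - \frac{9 i \pi \omega e^{- \frac{10 \left|{\omega}\right|}{3}}}{10}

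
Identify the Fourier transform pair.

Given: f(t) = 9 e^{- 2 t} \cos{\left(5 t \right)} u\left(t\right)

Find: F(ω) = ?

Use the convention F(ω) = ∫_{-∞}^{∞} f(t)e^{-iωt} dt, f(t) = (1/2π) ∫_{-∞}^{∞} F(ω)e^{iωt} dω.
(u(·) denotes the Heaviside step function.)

F(ω) = \frac{9 \left(i \omega + 2\right)}{\left(i \omega + 2\right)^{2} + 25}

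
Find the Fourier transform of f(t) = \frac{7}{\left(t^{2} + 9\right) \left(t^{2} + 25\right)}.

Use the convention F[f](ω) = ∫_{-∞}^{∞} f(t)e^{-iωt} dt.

F(ω) = \frac{7 \pi \left(5 e^{2 \left|{\omega}\right|} - 3\right) e^{- 5 \left|{\omega}\right|}}{240}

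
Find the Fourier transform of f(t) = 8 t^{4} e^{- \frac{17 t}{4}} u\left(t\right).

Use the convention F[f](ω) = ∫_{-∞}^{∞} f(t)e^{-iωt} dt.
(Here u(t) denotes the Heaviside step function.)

F(ω) = \frac{196608}{\left(4 i \omega + 17\right)^{5}}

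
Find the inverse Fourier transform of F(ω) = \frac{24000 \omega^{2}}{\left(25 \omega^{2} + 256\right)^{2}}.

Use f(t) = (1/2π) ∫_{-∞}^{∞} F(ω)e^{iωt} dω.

f(t) = 3 \left(1 - \frac{16 \left|{t}\right|}{5}\right) e^{- \frac{16 \left|{t}\right|}{5}}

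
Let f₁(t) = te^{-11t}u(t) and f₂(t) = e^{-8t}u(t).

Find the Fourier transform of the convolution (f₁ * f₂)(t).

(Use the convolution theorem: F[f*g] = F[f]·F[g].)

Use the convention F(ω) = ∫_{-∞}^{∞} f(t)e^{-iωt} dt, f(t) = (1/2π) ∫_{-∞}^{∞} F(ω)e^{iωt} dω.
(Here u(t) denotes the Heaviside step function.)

F[f₁*f₂](ω) = \frac{1}{\left(i \omega + 8\right) \left(i \omega + 11\right)^{2}}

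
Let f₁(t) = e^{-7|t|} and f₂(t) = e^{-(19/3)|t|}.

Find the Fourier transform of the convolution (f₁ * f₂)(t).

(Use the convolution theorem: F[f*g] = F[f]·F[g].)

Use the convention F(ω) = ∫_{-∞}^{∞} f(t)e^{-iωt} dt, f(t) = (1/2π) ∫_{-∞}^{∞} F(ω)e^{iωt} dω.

F[f₁*f₂](ω) = \frac{1596}{\left(\omega^{2} + 49\right) \left(9 \omega^{2} + 361\right)}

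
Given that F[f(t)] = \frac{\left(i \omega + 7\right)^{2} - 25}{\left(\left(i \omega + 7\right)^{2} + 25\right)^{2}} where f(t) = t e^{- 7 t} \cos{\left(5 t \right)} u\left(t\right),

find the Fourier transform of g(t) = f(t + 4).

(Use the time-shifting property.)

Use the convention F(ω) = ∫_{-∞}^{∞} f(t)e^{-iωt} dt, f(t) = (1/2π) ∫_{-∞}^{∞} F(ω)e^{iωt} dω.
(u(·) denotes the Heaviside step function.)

F[g](ω) = \frac{\left(\left(i \omega + 7\right)^{2} - 25\right) e^{4 i \omega}}{\left(\left(i \omega + 7\right)^{2} + 25\right)^{2}}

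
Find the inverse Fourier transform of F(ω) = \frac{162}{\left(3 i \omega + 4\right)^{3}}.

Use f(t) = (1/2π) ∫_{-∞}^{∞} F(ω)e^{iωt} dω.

f(t) = 3 t^{2} e^{- \frac{4 t}{3}} u\left(t\right)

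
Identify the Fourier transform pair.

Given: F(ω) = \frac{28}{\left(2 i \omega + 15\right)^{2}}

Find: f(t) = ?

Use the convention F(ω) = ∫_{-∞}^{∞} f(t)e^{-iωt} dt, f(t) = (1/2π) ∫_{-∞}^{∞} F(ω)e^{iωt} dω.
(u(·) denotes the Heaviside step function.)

f(t) = 7 t e^{- \frac{15 t}{2}} u\left(t\right)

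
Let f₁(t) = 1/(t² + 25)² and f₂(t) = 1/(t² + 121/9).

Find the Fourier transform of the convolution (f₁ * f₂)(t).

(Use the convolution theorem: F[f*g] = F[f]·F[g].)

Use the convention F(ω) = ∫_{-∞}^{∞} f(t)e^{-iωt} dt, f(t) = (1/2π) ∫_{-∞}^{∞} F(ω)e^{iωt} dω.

F[f₁*f₂](ω) = \frac{3 \pi^{2} \left(5 \left|{\omega}\right| + 1\right) e^{- \frac{26 \left|{\omega}\right|}{3}}}{2750}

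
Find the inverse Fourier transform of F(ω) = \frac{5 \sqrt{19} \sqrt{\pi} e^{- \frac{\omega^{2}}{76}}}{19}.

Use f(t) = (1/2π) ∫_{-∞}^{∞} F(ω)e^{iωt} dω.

f(t) = 5 e^{- 19 t^{2}}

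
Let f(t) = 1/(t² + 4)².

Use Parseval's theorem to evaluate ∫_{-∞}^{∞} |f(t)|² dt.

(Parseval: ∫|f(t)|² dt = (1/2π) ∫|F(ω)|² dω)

∫|f(t)|² dt = \frac{5 \pi}{2048}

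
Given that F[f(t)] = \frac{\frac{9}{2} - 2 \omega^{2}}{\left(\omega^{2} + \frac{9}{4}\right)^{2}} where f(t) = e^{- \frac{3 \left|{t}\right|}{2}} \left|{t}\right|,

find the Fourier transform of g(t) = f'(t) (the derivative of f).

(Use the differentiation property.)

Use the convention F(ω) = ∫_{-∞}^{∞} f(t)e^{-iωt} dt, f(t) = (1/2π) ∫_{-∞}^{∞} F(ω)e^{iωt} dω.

F[g](ω) = - \frac{8 i \omega \left(4 \omega^{2} - 9\right)}{\left(4 \omega^{2} + 9\right)^{2}}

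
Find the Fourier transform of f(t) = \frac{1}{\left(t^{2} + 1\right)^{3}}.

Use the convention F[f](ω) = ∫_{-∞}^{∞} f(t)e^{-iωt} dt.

F(ω) = \frac{\pi \left(\omega^{2} + 3 \left|{\omega}\right| + 3\right) e^{- \left|{\omega}\right|}}{8}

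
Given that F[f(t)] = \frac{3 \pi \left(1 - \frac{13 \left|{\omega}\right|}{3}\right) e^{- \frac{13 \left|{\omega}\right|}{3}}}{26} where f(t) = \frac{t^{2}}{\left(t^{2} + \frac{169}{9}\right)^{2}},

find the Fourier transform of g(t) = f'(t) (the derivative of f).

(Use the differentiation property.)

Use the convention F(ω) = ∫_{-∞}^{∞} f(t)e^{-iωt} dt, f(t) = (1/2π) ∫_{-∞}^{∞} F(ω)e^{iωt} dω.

F[g](ω) = \frac{i \pi \omega \left(3 - 13 \left|{\omega}\right|\right) e^{- \frac{13 \left|{\omega}\right|}{3}}}{26}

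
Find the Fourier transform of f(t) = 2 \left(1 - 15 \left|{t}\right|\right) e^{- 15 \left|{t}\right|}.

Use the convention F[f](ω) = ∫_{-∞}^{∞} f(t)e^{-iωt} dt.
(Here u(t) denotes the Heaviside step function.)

F(ω) = \frac{120 \omega^{2}}{\left(\omega^{2} + 225\right)^{2}}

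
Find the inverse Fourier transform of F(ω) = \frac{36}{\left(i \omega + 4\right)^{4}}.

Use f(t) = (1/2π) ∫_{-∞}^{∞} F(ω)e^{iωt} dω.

f(t) = 6 t^{3} e^{- 4 t} u\left(t\right)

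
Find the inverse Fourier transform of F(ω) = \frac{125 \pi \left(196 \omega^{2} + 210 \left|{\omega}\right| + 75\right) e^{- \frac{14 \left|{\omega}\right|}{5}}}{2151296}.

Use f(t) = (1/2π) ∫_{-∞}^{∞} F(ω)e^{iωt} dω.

f(t) = \frac{2}{\left(t^{2} + \frac{196}{25}\right)^{3}}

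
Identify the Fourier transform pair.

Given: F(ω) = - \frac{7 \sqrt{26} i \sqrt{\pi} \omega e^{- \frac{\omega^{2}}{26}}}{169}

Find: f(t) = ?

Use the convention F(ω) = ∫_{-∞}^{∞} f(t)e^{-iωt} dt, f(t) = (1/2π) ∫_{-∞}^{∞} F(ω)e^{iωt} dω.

f(t) = 7 t e^{- \frac{13 t^{2}}{2}}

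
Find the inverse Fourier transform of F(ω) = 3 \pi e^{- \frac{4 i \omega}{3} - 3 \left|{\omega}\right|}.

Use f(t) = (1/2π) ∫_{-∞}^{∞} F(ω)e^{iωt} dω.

f(t) = \frac{9}{\left(t - \frac{4}{3}\right)^{2} + 9}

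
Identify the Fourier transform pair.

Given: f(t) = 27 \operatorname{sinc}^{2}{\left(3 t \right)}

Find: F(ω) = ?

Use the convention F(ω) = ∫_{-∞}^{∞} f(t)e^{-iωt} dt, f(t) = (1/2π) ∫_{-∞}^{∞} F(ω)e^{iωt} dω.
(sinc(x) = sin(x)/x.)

F(ω) = \begin{cases} \frac{3 \pi \left(6 - \left|{\omega}\right|\right)}{2} & \text{for}\: \omega > -6 \wedge \omega < 6 \\0 & \text{otherwise} \end{cases}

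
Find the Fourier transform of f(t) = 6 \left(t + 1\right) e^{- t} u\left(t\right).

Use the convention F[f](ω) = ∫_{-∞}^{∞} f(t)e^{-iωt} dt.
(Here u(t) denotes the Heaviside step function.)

F(ω) = \frac{6 \left(- i \omega - 2\right)}{\omega^{2} - 2 i \omega - 1}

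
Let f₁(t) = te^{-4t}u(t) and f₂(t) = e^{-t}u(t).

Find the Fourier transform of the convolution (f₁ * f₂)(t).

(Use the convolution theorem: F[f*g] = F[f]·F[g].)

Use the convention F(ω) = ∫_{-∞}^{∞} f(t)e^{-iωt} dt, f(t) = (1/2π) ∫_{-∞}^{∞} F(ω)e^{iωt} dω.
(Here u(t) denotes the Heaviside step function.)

F[f₁*f₂](ω) = \frac{1}{\left(i \omega + 1\right) \left(i \omega + 4\right)^{2}}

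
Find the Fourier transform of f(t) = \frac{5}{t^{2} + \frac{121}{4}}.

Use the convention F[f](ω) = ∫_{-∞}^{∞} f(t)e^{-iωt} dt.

F(ω) = \frac{10 \pi e^{- \frac{11 \left|{\omega}\right|}{2}}}{11}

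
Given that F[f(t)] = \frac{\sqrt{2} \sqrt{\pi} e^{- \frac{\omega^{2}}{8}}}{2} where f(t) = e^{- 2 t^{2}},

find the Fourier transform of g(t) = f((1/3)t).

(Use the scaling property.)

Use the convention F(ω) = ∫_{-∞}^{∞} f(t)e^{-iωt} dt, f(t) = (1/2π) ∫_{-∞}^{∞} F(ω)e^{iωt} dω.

F[g](ω) = \frac{3 \sqrt{2} \sqrt{\pi} e^{- \frac{9 \omega^{2}}{8}}}{2}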